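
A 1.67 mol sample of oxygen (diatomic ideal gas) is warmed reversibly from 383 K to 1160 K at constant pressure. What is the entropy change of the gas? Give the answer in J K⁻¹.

At constant pressure, ΔS = nC_p ln(T₂/T₁) with C_p = 7R/2 = 29.1 J mol⁻¹ K⁻¹.
ΔS = 1.67 × 29.1 × ln(1160/383) = 53.9 J/K.

ΔS = 53.9 J/K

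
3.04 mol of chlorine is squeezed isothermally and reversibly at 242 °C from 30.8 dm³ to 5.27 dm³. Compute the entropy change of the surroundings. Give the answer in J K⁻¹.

ΔS_surr = 44.6 J/K

For an isothermal ideal gas ΔS_gas = nR ln(V₂/V₁) = 3.04 × 8.314 × ln(5.27/30.8) = -44.6 J/K.
The process is reversible, so ΔS_surr = −ΔS_gas = 44.6 J/K and ΔS_universe = 0.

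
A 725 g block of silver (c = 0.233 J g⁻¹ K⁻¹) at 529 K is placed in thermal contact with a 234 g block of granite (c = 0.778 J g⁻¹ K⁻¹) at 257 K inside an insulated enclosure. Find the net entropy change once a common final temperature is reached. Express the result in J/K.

Energy balance: T_f = (m₁c₁T₁ + m₂c₂T₂)/(m₁c₁ + m₂c₂) = 387.91 K.
ΔS₁ = m₁c₁ ln(T_f/T₁) = 168.925 × ln(387.91/529) = -52.4 J/K.
ΔS₂ = m₂c₂ ln(T_f/T₂) = 182.052 × ln(387.91/257) = 74.95 J/K.
ΔS_total = -52.4 + 74.95 = 22.6 J/K.

ΔS_total = 22.6 J/K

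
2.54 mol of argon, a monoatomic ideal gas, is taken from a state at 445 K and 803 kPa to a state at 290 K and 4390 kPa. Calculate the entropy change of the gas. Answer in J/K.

ΔS = nC_p ln(T₂/T₁) − nR ln(P₂/P₁), with C_p = 5R/2 = 20.79 J mol⁻¹ K⁻¹ for a monoatomic ideal gas.
ΔS = 2.54 × [20.79 × ln(290/445) − 8.314 × ln(4390/803)] = -58.5 J/K.

ΔS = -58.5 J/K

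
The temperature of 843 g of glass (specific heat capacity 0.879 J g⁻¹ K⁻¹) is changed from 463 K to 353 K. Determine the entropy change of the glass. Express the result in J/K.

ΔS = -201 J/K

ΔS = ∫dQ_rev/T = m c ln(T₂/T₁) = 843 × 0.879 × ln(353/463) = -201 J/K.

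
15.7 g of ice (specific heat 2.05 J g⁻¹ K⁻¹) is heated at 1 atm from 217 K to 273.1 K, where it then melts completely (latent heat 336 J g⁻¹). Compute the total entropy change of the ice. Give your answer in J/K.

Warming step: ΔS₁ = m c ln(T_tr/T_i) = 15.7 × 2.05 × ln(273.1/217) = 7.401 J/K.
Phase change: ΔS₂ = +mL/T_tr = 15.7 × 336 / 273.1 = 19.32 J/K.
ΔS_total = (7.401) + (19.32) = 26.7 J/K.

ΔS = 26.7 J/K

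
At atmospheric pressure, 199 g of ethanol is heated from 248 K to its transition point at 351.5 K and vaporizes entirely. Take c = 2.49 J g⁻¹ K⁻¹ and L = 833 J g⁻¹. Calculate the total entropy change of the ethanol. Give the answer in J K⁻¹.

ΔS = 644 J/K

Warming step: ΔS₁ = m c ln(T_tr/T_i) = 199 × 2.49 × ln(351.5/248) = 172.8 J/K.
Phase change: ΔS₂ = +mL/T_tr = 199 × 833 / 351.5 = 471.6 J/K.
ΔS_total = (172.8) + (471.6) = 644 J/K.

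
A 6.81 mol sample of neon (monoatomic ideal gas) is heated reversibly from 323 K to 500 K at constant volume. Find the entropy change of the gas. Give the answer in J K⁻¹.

At constant volume, ΔS = nC_V ln(T₂/T₁) with C_V = 3R/2 = 12.47 J mol⁻¹ K⁻¹.
ΔS = 6.81 × 12.47 × ln(500/323) = 37.1 J/K.

ΔS = 37.1 J/K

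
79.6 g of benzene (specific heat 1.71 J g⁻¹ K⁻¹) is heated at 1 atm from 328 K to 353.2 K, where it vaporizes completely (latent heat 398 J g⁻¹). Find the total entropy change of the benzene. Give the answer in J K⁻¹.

Warming step: ΔS₁ = m c ln(T_tr/T_i) = 79.6 × 1.71 × ln(353.2/328) = 10.08 J/K.
Phase change: ΔS₂ = +mL/T_tr = 79.6 × 398 / 353.2 = 89.7 J/K.
ΔS_total = (10.08) + (89.7) = 99.8 J/K.

ΔS = 99.8 J/K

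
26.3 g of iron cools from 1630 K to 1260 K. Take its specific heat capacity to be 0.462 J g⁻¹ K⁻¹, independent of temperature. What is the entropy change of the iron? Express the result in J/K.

ΔS = ∫dQ_rev/T = m c ln(T₂/T₁) = 26.3 × 0.462 × ln(1260/1630) = -3.13 J/K.

ΔS = -3.13 J/K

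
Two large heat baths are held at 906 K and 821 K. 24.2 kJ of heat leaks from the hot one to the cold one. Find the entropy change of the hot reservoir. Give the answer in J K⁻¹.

The hot reservoir loses heat Q, so ΔS_hot = −Q/T_H = −24200/906 = -26.7 J/K.

ΔS_hot = -26.7 J/K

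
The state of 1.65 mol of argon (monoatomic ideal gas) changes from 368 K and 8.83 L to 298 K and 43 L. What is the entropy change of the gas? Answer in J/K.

ΔS = 17.4 J/K

Entropy is a state function: ΔS = nC_V ln(T₂/T₁) + nR ln(V₂/V₁), with C_V = 3R/2 = 12.47 J mol⁻¹ K⁻¹ for a monoatomic ideal gas.
ΔS = 1.65 × [12.47 × ln(298/368) + 8.314 × ln(43/8.83)] = 17.4 J/K.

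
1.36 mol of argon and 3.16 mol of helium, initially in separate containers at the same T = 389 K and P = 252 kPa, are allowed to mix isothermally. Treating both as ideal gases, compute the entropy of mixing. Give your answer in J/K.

ΔS_mix = 23 J/K

Mole fractions: x_A = 1.36/4.52 = 0.301, x_B = 0.699.
ΔS_mix = −R(n_A ln x_A + n_B ln x_B) = −8.314 × (1.36 ln 0.301 + 3.16 ln 0.699) = 23 J/K.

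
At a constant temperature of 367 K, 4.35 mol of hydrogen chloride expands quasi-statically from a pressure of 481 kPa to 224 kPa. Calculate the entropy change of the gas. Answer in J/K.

For an isothermal ideal gas ΔS_gas = nR ln(P₁/P₂) = 4.35 × 8.314 × ln(481/224) = 27.6 J/K.

ΔS_gas = 27.6 J/K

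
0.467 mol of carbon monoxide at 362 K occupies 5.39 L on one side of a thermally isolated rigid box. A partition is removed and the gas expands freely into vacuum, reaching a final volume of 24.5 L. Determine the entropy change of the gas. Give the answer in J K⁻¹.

ΔS_gas = 5.88 J/K

For an ideal gas in free expansion Q = 0 and W = 0, so T is unchanged.
Entropy is a state function; using a reversible isothermal path, ΔS_gas = nR ln(V₂/V₁) = 0.467 × 8.314 × ln(24.5/5.39) = 5.88 J/K.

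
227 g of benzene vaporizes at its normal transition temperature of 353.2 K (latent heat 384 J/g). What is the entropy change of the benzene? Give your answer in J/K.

Heat absorbed by the substance: Q = mL = 227 × 384 = 87168 J.
At constant T, ΔS = Q_rev/T = 87168 / 353.2 = 247 J/K.

ΔS = 247 J/K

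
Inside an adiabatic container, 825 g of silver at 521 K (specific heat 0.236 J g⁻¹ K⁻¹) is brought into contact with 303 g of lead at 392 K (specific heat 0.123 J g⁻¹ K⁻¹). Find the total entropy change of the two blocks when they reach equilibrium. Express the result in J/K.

Energy balance: T_f = (m₁c₁T₁ + m₂c₂T₂)/(m₁c₁ + m₂c₂) = 500.27 K.
ΔS₁ = m₁c₁ ln(T_f/T₁) = 194.7 × ln(500.27/521) = -7.904 J/K.
ΔS₂ = m₂c₂ ln(T_f/T₂) = 37.269 × ln(500.27/392) = 9.09 J/K.
ΔS_total = -7.904 + 9.09 = 1.19 J/K.

ΔS_total = 1.19 J/K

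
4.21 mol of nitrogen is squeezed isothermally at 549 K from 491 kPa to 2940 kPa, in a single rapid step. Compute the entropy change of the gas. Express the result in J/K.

Entropy is a state function, so ΔS_gas depends only on the end states.
For an isothermal ideal gas ΔS_gas = nR ln(P₁/P₂) = 4.21 × 8.314 × ln(491/2940) = -62.6 J/K.

ΔS_gas = -62.6 J/K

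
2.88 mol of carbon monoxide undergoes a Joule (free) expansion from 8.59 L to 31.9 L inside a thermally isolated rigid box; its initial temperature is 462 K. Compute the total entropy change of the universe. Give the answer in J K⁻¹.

ΔS_universe = 31.4 J/K

For an ideal gas in free expansion Q = 0 and W = 0, so T is unchanged.
Entropy is a state function; using a reversible isothermal path, ΔS_gas = nR ln(V₂/V₁) = 2.88 × 8.314 × ln(31.9/8.59) = 31.4 J/K.
The insulated surroundings exchange no heat, so ΔS_surr = 0 and ΔS_universe = ΔS_gas.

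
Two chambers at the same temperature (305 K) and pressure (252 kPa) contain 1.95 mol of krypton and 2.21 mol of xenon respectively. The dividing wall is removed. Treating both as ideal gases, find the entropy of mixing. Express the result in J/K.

Mole fractions: x_A = 1.95/4.16 = 0.469, x_B = 0.531.
ΔS_mix = −R(n_A ln x_A + n_B ln x_B) = −8.314 × (1.95 ln 0.469 + 2.21 ln 0.531) = 23.9 J/K.

ΔS_mix = 23.9 J/K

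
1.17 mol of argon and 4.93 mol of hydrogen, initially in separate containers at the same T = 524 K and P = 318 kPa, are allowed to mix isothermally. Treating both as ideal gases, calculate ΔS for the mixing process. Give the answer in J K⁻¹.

Mole fractions: x_A = 1.17/6.1 = 0.192, x_B = 0.808.
ΔS_mix = −R(n_A ln x_A + n_B ln x_B) = −8.314 × (1.17 ln 0.192 + 4.93 ln 0.808) = 24.8 J/K.

ΔS_mix = 24.8 J/K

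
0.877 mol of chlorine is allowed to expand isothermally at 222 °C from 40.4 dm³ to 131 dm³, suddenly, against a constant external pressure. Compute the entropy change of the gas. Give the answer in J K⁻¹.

ΔS_gas = 8.58 J/K

Entropy is a state function, so ΔS_gas depends only on the end states.
For an isothermal ideal gas ΔS_gas = nR ln(V₂/V₁) = 0.877 × 8.314 × ln(131/40.4) = 8.58 J/K.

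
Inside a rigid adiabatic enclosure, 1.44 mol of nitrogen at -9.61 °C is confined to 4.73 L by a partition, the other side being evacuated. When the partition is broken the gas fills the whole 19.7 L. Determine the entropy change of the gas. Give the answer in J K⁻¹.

ΔS_gas = 17.1 J/K

No heat is exchanged and no work is done, so the ideal-gas temperature stays constant.
Entropy is a state function; using a reversible isothermal path, ΔS_gas = nR ln(V₂/V₁) = 1.44 × 8.314 × ln(19.7/4.73) = 17.1 J/K.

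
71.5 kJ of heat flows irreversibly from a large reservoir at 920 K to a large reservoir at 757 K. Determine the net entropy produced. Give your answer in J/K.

ΔS_hot = −Q/T_H = −71500/920 = -77.72 J/K and ΔS_cold = +Q/T_C = 71500/757 = 94.45 J/K.
ΔS_total = -77.72 + 94.45 = 16.7 J/K, positive as the second law requires.

ΔS_total = 16.7 J/K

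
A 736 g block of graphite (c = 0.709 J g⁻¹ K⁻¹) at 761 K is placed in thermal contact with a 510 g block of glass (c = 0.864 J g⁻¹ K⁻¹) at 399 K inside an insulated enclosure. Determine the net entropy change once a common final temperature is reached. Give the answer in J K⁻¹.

ΔS_total = 48.1 J/K

Energy balance: T_f = (m₁c₁T₁ + m₂c₂T₂)/(m₁c₁ + m₂c₂) = 595.27 K.
ΔS₁ = m₁c₁ ln(T_f/T₁) = 521.824 × ln(595.27/761) = -128.2 J/K.
ΔS₂ = m₂c₂ ln(T_f/T₂) = 440.64 × ln(595.27/399) = 176.3 J/K.
ΔS_total = -128.2 + 176.3 = 48.1 J/K.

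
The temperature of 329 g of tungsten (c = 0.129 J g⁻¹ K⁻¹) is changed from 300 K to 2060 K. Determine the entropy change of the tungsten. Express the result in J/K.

ΔS = ∫dQ_rev/T = m c ln(T₂/T₁) = 329 × 0.129 × ln(2060/300) = 81.8 J/K.

ΔS = 81.8 J/K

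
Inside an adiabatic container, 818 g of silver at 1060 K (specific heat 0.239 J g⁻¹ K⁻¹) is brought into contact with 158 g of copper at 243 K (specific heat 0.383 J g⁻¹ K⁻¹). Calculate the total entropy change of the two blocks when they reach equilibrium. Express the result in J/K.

ΔS_total = 37.6 J/K

Energy balance: T_f = (m₁c₁T₁ + m₂c₂T₂)/(m₁c₁ + m₂c₂) = 866.89 K.
ΔS₁ = m₁c₁ ln(T_f/T₁) = 195.502 × ln(866.89/1060) = -39.32 J/K.
ΔS₂ = m₂c₂ ln(T_f/T₂) = 60.514 × ln(866.89/243) = 76.96 J/K.
ΔS_total = -39.32 + 76.96 = 37.6 J/K.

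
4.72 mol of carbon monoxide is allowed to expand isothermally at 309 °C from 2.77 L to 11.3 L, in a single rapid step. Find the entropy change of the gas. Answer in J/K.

Entropy is a state function, so ΔS_gas depends only on the end states.
For an isothermal ideal gas ΔS_gas = nR ln(V₂/V₁) = 4.72 × 8.314 × ln(11.3/2.77) = 55.2 J/K.

ΔS_gas = 55.2 J/K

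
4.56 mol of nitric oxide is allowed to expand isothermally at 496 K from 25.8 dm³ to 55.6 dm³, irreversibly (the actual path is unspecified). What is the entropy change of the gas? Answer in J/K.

ΔS_gas = 29.1 J/K

Entropy is a state function, so ΔS_gas depends only on the end states.
For an isothermal ideal gas ΔS_gas = nR ln(V₂/V₁) = 4.56 × 8.314 × ln(55.6/25.8) = 29.1 J/K.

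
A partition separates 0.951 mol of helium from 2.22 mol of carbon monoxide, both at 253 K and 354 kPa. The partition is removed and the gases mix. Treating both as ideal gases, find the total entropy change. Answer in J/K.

Mole fractions: x_A = 0.951/3.17 = 0.3, x_B = 0.7.
ΔS_mix = −R(n_A ln x_A + n_B ln x_B) = −8.314 × (0.951 ln 0.3 + 2.22 ln 0.7) = 16.1 J/K.

ΔS_mix = 16.1 J/K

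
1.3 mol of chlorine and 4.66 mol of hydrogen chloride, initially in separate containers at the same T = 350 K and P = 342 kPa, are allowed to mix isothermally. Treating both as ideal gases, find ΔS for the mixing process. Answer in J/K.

Mole fractions: x_A = 1.3/5.96 = 0.218, x_B = 0.782.
ΔS_mix = −R(n_A ln x_A + n_B ln x_B) = −8.314 × (1.3 ln 0.218 + 4.66 ln 0.782) = 26 J/K.

ΔS_mix = 26 J/K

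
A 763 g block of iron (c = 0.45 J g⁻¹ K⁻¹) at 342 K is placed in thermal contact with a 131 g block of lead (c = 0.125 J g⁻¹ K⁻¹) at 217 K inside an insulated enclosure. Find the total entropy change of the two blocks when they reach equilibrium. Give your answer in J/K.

ΔS_total = 1.41 J/K

Energy balance: T_f = (m₁c₁T₁ + m₂c₂T₂)/(m₁c₁ + m₂c₂) = 336.31 K.
ΔS₁ = m₁c₁ ln(T_f/T₁) = 343.35 × ln(336.31/342) = -5.761 J/K.
ΔS₂ = m₂c₂ ln(T_f/T₂) = 16.375 × ln(336.31/217) = 7.174 J/K.
ΔS_total = -5.761 + 7.174 = 1.41 J/K.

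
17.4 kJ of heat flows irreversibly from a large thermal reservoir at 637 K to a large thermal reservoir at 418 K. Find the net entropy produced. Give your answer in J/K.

ΔS_hot = −Q/T_H = −17400/637 = -27.32 J/K and ΔS_cold = +Q/T_C = 17400/418 = 41.63 J/K.
ΔS_total = -27.32 + 41.63 = 14.3 J/K, positive as the second law requires.

ΔS_total = 14.3 J/K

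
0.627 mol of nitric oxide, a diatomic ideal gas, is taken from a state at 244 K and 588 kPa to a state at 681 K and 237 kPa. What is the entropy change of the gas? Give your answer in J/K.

ΔS = 23.5 J/K

ΔS = nC_p ln(T₂/T₁) − nR ln(P₂/P₁), with C_p = 7R/2 = 29.1 J mol⁻¹ K⁻¹ for a diatomic ideal gas.
ΔS = 0.627 × [29.1 × ln(681/244) − 8.314 × ln(237/588)] = 23.5 J/K.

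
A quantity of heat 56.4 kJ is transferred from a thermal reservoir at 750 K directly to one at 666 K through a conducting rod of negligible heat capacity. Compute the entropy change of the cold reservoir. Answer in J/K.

ΔS_cold = 84.7 J/K

The cold reservoir gains heat Q, so ΔS_cold = +Q/T_C = 56400/666 = 84.7 J/K.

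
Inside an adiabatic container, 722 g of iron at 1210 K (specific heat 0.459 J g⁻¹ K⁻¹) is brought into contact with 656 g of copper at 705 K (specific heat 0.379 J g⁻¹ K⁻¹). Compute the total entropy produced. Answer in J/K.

Energy balance: T_f = (m₁c₁T₁ + m₂c₂T₂)/(m₁c₁ + m₂c₂) = 993.53 K.
ΔS₁ = m₁c₁ ln(T_f/T₁) = 331.398 × ln(993.53/1210) = -65.32 J/K.
ΔS₂ = m₂c₂ ln(T_f/T₂) = 248.624 × ln(993.53/705) = 85.3 J/K.
ΔS_total = -65.32 + 85.3 = 20 J/K.

ΔS_total = 20 J/K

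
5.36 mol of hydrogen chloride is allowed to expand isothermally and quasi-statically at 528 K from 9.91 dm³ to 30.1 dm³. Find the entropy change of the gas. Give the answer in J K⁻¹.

For an isothermal ideal gas ΔS_gas = nR ln(V₂/V₁) = 5.36 × 8.314 × ln(30.1/9.91) = 49.5 J/K.

ΔS_gas = 49.5 J/K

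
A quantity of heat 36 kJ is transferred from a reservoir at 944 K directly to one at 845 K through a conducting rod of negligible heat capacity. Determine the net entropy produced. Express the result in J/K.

ΔS_total = 4.47 J/K

ΔS_hot = −Q/T_H = −36000/944 = -38.136 J/K and ΔS_cold = +Q/T_C = 36000/845 = 42.604 J/K.
ΔS_total = -38.136 + 42.604 = 4.47 J/K, positive as the second law requires.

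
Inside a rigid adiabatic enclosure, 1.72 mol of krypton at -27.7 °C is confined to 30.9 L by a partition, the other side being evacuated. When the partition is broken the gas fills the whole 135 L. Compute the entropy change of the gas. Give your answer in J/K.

For an ideal gas in free expansion Q = 0 and W = 0, so T is unchanged.
Entropy is a state function; using a reversible isothermal path, ΔS_gas = nR ln(V₂/V₁) = 1.72 × 8.314 × ln(135/30.9) = 21.1 J/K.

ΔS_gas = 21.1 J/K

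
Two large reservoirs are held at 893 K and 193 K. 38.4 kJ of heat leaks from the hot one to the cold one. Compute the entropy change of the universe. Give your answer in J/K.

ΔS_hot = −Q/T_H = −38400/893 = -43 J/K and ΔS_cold = +Q/T_C = 38400/193 = 199 J/K.
ΔS_total = -43 + 199 = 156 J/K, positive as the second law requires.

ΔS_total = 156 J/K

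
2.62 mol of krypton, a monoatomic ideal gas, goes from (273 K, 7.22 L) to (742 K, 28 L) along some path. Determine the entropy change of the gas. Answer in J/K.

Entropy is a state function: ΔS = nC_V ln(T₂/T₁) + nR ln(V₂/V₁), with C_V = 3R/2 = 12.47 J mol⁻¹ K⁻¹ for a monoatomic ideal gas.
ΔS = 2.62 × [12.47 × ln(742/273) + 8.314 × ln(28/7.22)] = 62.2 J/K.

ΔS = 62.2 J/K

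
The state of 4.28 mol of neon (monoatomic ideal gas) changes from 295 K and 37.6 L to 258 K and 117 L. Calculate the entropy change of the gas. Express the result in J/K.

ΔS = 33.2 J/K

Entropy is a state function: ΔS = nC_V ln(T₂/T₁) + nR ln(V₂/V₁), with C_V = 3R/2 = 12.47 J mol⁻¹ K⁻¹ for a monoatomic ideal gas.
ΔS = 4.28 × [12.47 × ln(258/295) + 8.314 × ln(117/37.6)] = 33.2 J/K.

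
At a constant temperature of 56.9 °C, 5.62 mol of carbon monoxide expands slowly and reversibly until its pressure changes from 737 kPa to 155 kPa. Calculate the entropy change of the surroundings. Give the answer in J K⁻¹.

ΔS_surr = -72.9 J/K

For an isothermal ideal gas ΔS_gas = nR ln(P₁/P₂) = 5.62 × 8.314 × ln(737/155) = 72.9 J/K.
The process is reversible, so ΔS_surr = −ΔS_gas = -72.9 J/K and ΔS_universe = 0.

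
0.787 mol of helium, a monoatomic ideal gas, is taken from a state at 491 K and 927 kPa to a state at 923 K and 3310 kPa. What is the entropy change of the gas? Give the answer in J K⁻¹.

ΔS = nC_p ln(T₂/T₁) − nR ln(P₂/P₁), with C_p = 5R/2 = 20.79 J mol⁻¹ K⁻¹ for a monoatomic ideal gas.
ΔS = 0.787 × [20.79 × ln(923/491) − 8.314 × ln(3310/927)] = 2 J/K.

ΔS = 2 J/K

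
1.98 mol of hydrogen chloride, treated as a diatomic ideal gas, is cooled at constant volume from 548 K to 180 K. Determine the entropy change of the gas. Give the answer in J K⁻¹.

ΔS = -45.8 J/K

At constant volume, ΔS = nC_V ln(T₂/T₁) with C_V = 5R/2 = 20.79 J mol⁻¹ K⁻¹.
ΔS = 1.98 × 20.79 × ln(180/548) = -45.8 J/K.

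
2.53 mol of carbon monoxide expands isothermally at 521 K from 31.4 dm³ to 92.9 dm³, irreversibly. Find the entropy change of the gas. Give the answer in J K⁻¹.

ΔS_gas = 22.8 J/K

Entropy is a state function, so ΔS_gas depends only on the end states.
For an isothermal ideal gas ΔS_gas = nR ln(V₂/V₁) = 2.53 × 8.314 × ln(92.9/31.4) = 22.8 J/K.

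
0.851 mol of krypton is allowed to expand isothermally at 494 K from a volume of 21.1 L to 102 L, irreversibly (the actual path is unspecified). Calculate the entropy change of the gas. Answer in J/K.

ΔS_gas = 11.1 J/K

Entropy is a state function, so ΔS_gas depends only on the end states.
For an isothermal ideal gas ΔS_gas = nR ln(V₂/V₁) = 0.851 × 8.314 × ln(102/21.1) = 11.1 J/K.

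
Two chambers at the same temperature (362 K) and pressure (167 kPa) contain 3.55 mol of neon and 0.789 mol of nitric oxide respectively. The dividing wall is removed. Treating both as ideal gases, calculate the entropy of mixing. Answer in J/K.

ΔS_mix = 17.1 J/K

Mole fractions: x_A = 3.55/4.34 = 0.818, x_B = 0.182.
ΔS_mix = −R(n_A ln x_A + n_B ln x_B) = −8.314 × (3.55 ln 0.818 + 0.789 ln 0.182) = 17.1 J/K.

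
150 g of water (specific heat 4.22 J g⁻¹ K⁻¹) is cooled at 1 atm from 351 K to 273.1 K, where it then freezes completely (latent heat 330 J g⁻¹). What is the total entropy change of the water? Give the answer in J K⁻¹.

ΔS = -340 J/K

Cooling step: ΔS₁ = m c ln(T_tr/T_i) = 150 × 4.22 × ln(273.1/351) = -158.9 J/K.
Phase change: ΔS₂ = −mL/T_tr = −150 × 330 / 273.1 = -181.3 J/K.
ΔS_total = (-158.9) + (-181.3) = -340 J/K.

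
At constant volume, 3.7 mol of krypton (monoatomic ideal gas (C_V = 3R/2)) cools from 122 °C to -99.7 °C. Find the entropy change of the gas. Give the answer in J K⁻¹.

In kelvin: T₁ = 395.15 K, T₂ = 173.45 K. At constant volume, ΔS = nC_V ln(T₂/T₁) with C_V = 3R/2 = 12.47 J mol⁻¹ K⁻¹.
ΔS = 3.7 × 12.47 × ln(173.45/395.15) = -38 J/K.

ΔS = -38 J/K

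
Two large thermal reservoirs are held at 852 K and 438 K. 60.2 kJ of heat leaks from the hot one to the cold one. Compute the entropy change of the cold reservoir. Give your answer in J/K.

The cold reservoir gains heat Q, so ΔS_cold = +Q/T_C = 60200/438 = 137 J/K.

ΔS_cold = 137 J/K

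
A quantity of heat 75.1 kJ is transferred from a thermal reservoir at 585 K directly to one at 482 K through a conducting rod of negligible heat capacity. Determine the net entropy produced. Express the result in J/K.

ΔS_total = 27.4 J/K

ΔS_hot = −Q/T_H = −75100/585 = -128.4 J/K and ΔS_cold = +Q/T_C = 75100/482 = 155.8 J/K.
ΔS_total = -128.4 + 155.8 = 27.4 J/K, positive as the second law requires.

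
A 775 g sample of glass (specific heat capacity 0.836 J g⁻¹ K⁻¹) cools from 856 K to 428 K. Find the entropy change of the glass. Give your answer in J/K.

ΔS = -449 J/K

ΔS = ∫dQ_rev/T = m c ln(T₂/T₁) = 775 × 0.836 × ln(428/856) = -449 J/K.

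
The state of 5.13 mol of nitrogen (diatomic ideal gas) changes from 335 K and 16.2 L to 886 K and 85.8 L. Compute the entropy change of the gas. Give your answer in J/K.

ΔS = 175 J/K

Entropy is a state function: ΔS = nC_V ln(T₂/T₁) + nR ln(V₂/V₁), with C_V = 5R/2 = 20.79 J mol⁻¹ K⁻¹ for a diatomic ideal gas.
ΔS = 5.13 × [20.79 × ln(886/335) + 8.314 × ln(85.8/16.2)] = 175 J/K.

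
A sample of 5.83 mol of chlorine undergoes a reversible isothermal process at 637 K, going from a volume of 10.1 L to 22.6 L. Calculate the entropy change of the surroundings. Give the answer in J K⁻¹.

ΔS_surr = -39 J/K

For an isothermal ideal gas ΔS_gas = nR ln(V₂/V₁) = 5.83 × 8.314 × ln(22.6/10.1) = 39 J/K.
The process is reversible, so ΔS_surr = −ΔS_gas = -39 J/K and ΔS_universe = 0.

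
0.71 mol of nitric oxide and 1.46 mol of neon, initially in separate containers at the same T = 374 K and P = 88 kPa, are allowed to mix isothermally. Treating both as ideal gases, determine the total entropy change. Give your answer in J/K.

Mole fractions: x_A = 0.71/2.17 = 0.327, x_B = 0.673.
ΔS_mix = −R(n_A ln x_A + n_B ln x_B) = −8.314 × (0.71 ln 0.327 + 1.46 ln 0.673) = 11.4 J/K.

ΔS_mix = 11.4 J/K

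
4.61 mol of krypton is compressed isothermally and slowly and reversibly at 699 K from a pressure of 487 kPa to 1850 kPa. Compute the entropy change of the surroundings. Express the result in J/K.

For an isothermal ideal gas ΔS_gas = nR ln(P₁/P₂) = 4.61 × 8.314 × ln(487/1850) = -51.2 J/K.
The process is reversible, so ΔS_surr = −ΔS_gas = 51.2 J/K and ΔS_universe = 0.

ΔS_surr = 51.2 J/K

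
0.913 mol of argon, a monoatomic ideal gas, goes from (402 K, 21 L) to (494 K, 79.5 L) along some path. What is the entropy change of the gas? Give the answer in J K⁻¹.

ΔS = 12.5 J/K

Entropy is a state function: ΔS = nC_V ln(T₂/T₁) + nR ln(V₂/V₁), with C_V = 3R/2 = 12.47 J mol⁻¹ K⁻¹ for a monoatomic ideal gas.
ΔS = 0.913 × [12.47 × ln(494/402) + 8.314 × ln(79.5/21)] = 12.5 J/K.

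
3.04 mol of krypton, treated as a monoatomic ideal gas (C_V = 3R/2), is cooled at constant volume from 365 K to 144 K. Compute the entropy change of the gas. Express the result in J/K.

ΔS = -35.3 J/K

At constant volume, ΔS = nC_V ln(T₂/T₁) with C_V = 3R/2 = 12.47 J mol⁻¹ K⁻¹.
ΔS = 3.04 × 12.47 × ln(144/365) = -35.3 J/K.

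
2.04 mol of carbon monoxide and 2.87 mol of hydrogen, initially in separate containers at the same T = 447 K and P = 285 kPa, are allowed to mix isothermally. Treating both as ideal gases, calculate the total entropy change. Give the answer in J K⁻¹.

Mole fractions: x_A = 2.04/4.91 = 0.415, x_B = 0.585.
ΔS_mix = −R(n_A ln x_A + n_B ln x_B) = −8.314 × (2.04 ln 0.415 + 2.87 ln 0.585) = 27.7 J/K.

ΔS_mix = 27.7 J/K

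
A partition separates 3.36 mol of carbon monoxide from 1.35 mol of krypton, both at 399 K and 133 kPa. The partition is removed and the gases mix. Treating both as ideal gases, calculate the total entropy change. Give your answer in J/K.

ΔS_mix = 23.5 J/K

Mole fractions: x_A = 3.36/4.71 = 0.713, x_B = 0.287.
ΔS_mix = −R(n_A ln x_A + n_B ln x_B) = −8.314 × (3.36 ln 0.713 + 1.35 ln 0.287) = 23.5 J/K.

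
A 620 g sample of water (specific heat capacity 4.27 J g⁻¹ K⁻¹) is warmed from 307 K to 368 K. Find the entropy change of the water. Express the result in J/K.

ΔS = 480 J/K

ΔS = ∫dQ_rev/T = m c ln(T₂/T₁) = 620 × 4.27 × ln(368/307) = 480 J/K.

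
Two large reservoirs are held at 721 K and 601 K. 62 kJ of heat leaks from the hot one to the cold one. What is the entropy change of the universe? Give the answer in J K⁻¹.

ΔS_total = 17.2 J/K

ΔS_hot = −Q/T_H = −62000/721 = -85.99 J/K and ΔS_cold = +Q/T_C = 62000/601 = 103.2 J/K.
ΔS_total = -85.99 + 103.2 = 17.2 J/K, positive as the second law requires.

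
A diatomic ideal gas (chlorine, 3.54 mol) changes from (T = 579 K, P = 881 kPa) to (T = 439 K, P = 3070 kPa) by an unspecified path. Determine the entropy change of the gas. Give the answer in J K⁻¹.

ΔS = nC_p ln(T₂/T₁) − nR ln(P₂/P₁), with C_p = 7R/2 = 29.1 J mol⁻¹ K⁻¹ for a diatomic ideal gas.
ΔS = 3.54 × [29.1 × ln(439/579) − 8.314 × ln(3070/881)] = -65.3 J/K.

ΔS = -65.3 J/K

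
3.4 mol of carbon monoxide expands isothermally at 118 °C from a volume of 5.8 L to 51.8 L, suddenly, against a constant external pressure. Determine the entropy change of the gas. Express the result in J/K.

ΔS_gas = 61.9 J/K

Entropy is a state function, so ΔS_gas depends only on the end states.
For an isothermal ideal gas ΔS_gas = nR ln(V₂/V₁) = 3.4 × 8.314 × ln(51.8/5.8) = 61.9 J/K.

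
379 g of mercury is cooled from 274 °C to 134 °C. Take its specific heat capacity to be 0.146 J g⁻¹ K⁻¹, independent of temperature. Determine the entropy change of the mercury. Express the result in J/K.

ΔS = -16.4 J/K

In kelvin: T₁ = 547.15 K, T₂ = 407.15 K. ΔS = ∫dQ_rev/T = m c ln(T₂/T₁) = 379 × 0.146 × ln(407.15/547.15) = -16.4 J/K.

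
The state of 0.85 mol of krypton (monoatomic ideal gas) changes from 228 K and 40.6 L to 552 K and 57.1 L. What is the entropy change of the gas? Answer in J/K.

ΔS = 11.8 J/K

Entropy is a state function: ΔS = nC_V ln(T₂/T₁) + nR ln(V₂/V₁), with C_V = 3R/2 = 12.47 J mol⁻¹ K⁻¹ for a monoatomic ideal gas.
ΔS = 0.85 × [12.47 × ln(552/228) + 8.314 × ln(57.1/40.6)] = 11.8 J/K.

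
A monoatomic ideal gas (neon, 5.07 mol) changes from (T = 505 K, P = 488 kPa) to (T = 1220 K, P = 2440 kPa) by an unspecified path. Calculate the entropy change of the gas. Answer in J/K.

ΔS = 25.1 J/K

ΔS = nC_p ln(T₂/T₁) − nR ln(P₂/P₁), with C_p = 5R/2 = 20.79 J mol⁻¹ K⁻¹ for a monoatomic ideal gas.
ΔS = 5.07 × [20.79 × ln(1220/505) − 8.314 × ln(2440/488)] = 25.1 J/K.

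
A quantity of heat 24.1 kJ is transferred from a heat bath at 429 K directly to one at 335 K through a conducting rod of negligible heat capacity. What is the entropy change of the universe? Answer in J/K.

ΔS_hot = −Q/T_H = −24100/429 = -56.18 J/K and ΔS_cold = +Q/T_C = 24100/335 = 71.94 J/K.
ΔS_total = -56.18 + 71.94 = 15.8 J/K, positive as the second law requires.

ΔS_total = 15.8 J/K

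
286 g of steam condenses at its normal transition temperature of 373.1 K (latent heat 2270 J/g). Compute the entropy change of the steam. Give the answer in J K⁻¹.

Heat released by the substance: Q = −mL = −286 × 2270 = −649220 J.
At constant T, ΔS = Q_rev/T = −649220 / 373.1 = -1740 J/K.

ΔS = -1740 J/K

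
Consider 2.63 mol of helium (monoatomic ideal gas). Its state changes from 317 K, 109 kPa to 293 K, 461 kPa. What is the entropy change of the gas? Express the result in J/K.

ΔS = -35.8 J/K

ΔS = nC_p ln(T₂/T₁) − nR ln(P₂/P₁), with C_p = 5R/2 = 20.79 J mol⁻¹ K⁻¹ for a monoatomic ideal gas.
ΔS = 2.63 × [20.79 × ln(293/317) − 8.314 × ln(461/109)] = -35.8 J/K.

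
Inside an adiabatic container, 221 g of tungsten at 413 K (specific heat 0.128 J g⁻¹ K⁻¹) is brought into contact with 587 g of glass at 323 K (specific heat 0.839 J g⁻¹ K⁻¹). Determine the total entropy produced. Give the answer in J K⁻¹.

ΔS_total = 0.87 J/K

Energy balance: T_f = (m₁c₁T₁ + m₂c₂T₂)/(m₁c₁ + m₂c₂) = 327.89 K.
ΔS₁ = m₁c₁ ln(T_f/T₁) = 28.288 × ln(327.89/413) = -6.528 J/K.
ΔS₂ = m₂c₂ ln(T_f/T₂) = 492.493 × ln(327.89/323) = 7.398 J/K.
ΔS_total = -6.528 + 7.398 = 0.87 J/K.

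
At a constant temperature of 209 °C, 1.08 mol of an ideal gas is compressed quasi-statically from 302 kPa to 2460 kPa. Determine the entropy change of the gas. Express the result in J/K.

For an isothermal ideal gas ΔS_gas = nR ln(P₁/P₂) = 1.08 × 8.314 × ln(302/2460) = -18.8 J/K.

ΔS_gas = -18.8 J/K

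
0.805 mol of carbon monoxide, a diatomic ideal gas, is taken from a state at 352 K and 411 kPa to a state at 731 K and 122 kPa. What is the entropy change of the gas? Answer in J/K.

ΔS = nC_p ln(T₂/T₁) − nR ln(P₂/P₁), with C_p = 7R/2 = 29.1 J mol⁻¹ K⁻¹ for a diatomic ideal gas.
ΔS = 0.805 × [29.1 × ln(731/352) − 8.314 × ln(122/411)] = 25.2 J/K.

ΔS = 25.2 J/K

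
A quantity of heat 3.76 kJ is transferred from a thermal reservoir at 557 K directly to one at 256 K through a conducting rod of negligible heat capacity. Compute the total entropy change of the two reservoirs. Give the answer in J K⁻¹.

ΔS_hot = −Q/T_H = −3760/557 = -6.75 J/K and ΔS_cold = +Q/T_C = 3760/256 = 14.69 J/K.
ΔS_total = -6.75 + 14.69 = 7.94 J/K, positive as the second law requires.

ΔS_total = 7.94 J/K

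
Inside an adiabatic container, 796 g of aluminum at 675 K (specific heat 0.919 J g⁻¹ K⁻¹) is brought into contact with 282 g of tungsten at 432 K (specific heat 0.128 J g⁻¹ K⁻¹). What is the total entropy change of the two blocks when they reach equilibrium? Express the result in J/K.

Energy balance: T_f = (m₁c₁T₁ + m₂c₂T₂)/(m₁c₁ + m₂c₂) = 663.57 K.
ΔS₁ = m₁c₁ ln(T_f/T₁) = 731.524 × ln(663.57/675) = -12.49 J/K.
ΔS₂ = m₂c₂ ln(T_f/T₂) = 36.096 × ln(663.57/432) = 15.49 J/K.
ΔS_total = -12.49 + 15.49 = 3 J/K.

ΔS_total = 3 J/K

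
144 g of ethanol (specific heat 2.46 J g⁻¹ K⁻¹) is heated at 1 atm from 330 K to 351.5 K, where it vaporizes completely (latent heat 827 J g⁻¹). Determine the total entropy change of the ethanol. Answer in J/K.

ΔS = 361 J/K

Warming step: ΔS₁ = m c ln(T_tr/T_i) = 144 × 2.46 × ln(351.5/330) = 22.36 J/K.
Phase change: ΔS₂ = +mL/T_tr = 144 × 827 / 351.5 = 338.8 J/K.
ΔS_total = (22.36) + (338.8) = 361 J/K.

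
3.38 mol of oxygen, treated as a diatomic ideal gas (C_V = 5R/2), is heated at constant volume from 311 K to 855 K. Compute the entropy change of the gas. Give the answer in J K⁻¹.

ΔS = 71 J/K

At constant volume, ΔS = nC_V ln(T₂/T₁) with C_V = 5R/2 = 20.79 J mol⁻¹ K⁻¹.
ΔS = 3.38 × 20.79 × ln(855/311) = 71 J/K.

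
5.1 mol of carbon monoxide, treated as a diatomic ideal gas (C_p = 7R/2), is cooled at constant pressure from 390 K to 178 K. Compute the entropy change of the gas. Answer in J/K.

ΔS = -116 J/K

At constant pressure, ΔS = nC_p ln(T₂/T₁) with C_p = 7R/2 = 29.1 J mol⁻¹ K⁻¹.
ΔS = 5.1 × 29.1 × ln(178/390) = -116 J/K.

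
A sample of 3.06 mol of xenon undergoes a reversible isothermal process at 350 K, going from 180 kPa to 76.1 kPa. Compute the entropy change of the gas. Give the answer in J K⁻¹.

For an isothermal ideal gas ΔS_gas = nR ln(P₁/P₂) = 3.06 × 8.314 × ln(180/76.1) = 21.9 J/K.

ΔS_gas = 21.9 J/K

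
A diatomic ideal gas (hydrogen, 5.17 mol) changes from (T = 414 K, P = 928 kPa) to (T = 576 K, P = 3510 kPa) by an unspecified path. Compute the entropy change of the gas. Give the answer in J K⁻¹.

ΔS = -7.5 J/K

ΔS = nC_p ln(T₂/T₁) − nR ln(P₂/P₁), with C_p = 7R/2 = 29.1 J mol⁻¹ K⁻¹ for a diatomic ideal gas.
ΔS = 5.17 × [29.1 × ln(576/414) − 8.314 × ln(3510/928)] = -7.5 J/K.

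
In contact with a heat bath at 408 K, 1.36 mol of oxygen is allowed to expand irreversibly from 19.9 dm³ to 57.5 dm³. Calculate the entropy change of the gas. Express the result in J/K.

Entropy is a state function, so ΔS_gas depends only on the end states.
For an isothermal ideal gas ΔS_gas = nR ln(V₂/V₁) = 1.36 × 8.314 × ln(57.5/19.9) = 12 J/K.

ΔS_gas = 12 J/K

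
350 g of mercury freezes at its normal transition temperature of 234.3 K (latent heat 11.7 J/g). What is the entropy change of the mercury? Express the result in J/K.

Heat released by the substance: Q = −mL = −350 × 11.7 = −4095 J.
At constant T, ΔS = Q_rev/T = −4095 / 234.3 = -17.5 J/K.

ΔS = -17.5 J/K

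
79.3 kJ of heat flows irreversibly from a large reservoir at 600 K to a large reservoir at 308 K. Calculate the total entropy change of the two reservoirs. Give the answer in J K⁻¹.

ΔS_total = 125 J/K

ΔS_hot = −Q/T_H = −79300/600 = -132.2 J/K and ΔS_cold = +Q/T_C = 79300/308 = 257.5 J/K.
ΔS_total = -132.2 + 257.5 = 125 J/K, positive as the second law requires.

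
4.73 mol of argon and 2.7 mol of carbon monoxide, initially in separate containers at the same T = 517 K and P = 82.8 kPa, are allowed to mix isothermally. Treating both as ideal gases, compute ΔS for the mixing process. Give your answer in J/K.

Mole fractions: x_A = 4.73/7.43 = 0.637, x_B = 0.363.
ΔS_mix = −R(n_A ln x_A + n_B ln x_B) = −8.314 × (4.73 ln 0.637 + 2.7 ln 0.363) = 40.5 J/K.

ΔS_mix = 40.5 J/K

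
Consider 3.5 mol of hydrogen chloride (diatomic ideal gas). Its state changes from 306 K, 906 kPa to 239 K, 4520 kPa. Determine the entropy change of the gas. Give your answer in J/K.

ΔS = -71.9 J/K

ΔS = nC_p ln(T₂/T₁) − nR ln(P₂/P₁), with C_p = 7R/2 = 29.1 J mol⁻¹ K⁻¹ for a diatomic ideal gas.
ΔS = 3.5 × [29.1 × ln(239/306) − 8.314 × ln(4520/906)] = -71.9 J/K.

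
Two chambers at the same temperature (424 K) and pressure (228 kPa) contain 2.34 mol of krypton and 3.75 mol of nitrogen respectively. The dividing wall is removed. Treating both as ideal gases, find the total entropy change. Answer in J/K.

Mole fractions: x_A = 2.34/6.09 = 0.384, x_B = 0.616.
ΔS_mix = −R(n_A ln x_A + n_B ln x_B) = −8.314 × (2.34 ln 0.384 + 3.75 ln 0.616) = 33.7 J/K.

ΔS_mix = 33.7 J/K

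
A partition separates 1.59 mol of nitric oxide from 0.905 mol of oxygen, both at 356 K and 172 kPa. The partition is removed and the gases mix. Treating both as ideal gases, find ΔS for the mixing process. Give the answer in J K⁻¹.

Mole fractions: x_A = 1.59/2.5 = 0.637, x_B = 0.363.
ΔS_mix = −R(n_A ln x_A + n_B ln x_B) = −8.314 × (1.59 ln 0.637 + 0.905 ln 0.363) = 13.6 J/K.

ΔS_mix = 13.6 J/K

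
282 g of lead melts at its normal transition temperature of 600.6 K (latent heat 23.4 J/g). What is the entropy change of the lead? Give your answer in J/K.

Heat absorbed by the substance: Q = mL = 282 × 23.4 = 6598.8 J.
At constant T, ΔS = Q_rev/T = 6598.8 / 600.6 = 11 J/K.

ΔS = 11 J/K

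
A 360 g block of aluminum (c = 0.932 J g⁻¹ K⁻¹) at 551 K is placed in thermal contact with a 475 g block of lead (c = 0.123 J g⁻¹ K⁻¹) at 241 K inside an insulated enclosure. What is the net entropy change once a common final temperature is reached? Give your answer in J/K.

ΔS_total = 14 J/K

Energy balance: T_f = (m₁c₁T₁ + m₂c₂T₂)/(m₁c₁ + m₂c₂) = 505.02 K.
ΔS₁ = m₁c₁ ln(T_f/T₁) = 335.52 × ln(505.02/551) = -29.23 J/K.
ΔS₂ = m₂c₂ ln(T_f/T₂) = 58.425 × ln(505.02/241) = 43.22 J/K.
ΔS_total = -29.23 + 43.22 = 14 J/K.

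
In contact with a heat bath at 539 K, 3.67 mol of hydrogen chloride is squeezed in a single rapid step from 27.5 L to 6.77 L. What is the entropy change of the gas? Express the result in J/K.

Entropy is a state function, so ΔS_gas depends only on the end states.
For an isothermal ideal gas ΔS_gas = nR ln(V₂/V₁) = 3.67 × 8.314 × ln(6.77/27.5) = -42.8 J/K.

ΔS_gas = -42.8 J/K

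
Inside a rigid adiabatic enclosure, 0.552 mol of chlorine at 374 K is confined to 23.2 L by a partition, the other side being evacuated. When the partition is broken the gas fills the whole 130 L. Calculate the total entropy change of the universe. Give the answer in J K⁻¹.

ΔS_universe = 7.91 J/K

No heat is exchanged and no work is done, so the ideal-gas temperature stays constant.
Entropy is a state function; using a reversible isothermal path, ΔS_gas = nR ln(V₂/V₁) = 0.552 × 8.314 × ln(130/23.2) = 7.91 J/K.
The insulated surroundings exchange no heat, so ΔS_surr = 0 and ΔS_universe = ΔS_gas.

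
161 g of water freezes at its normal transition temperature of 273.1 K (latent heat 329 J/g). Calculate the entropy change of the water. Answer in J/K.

ΔS = -194 J/K

Heat released by the substance: Q = −mL = −161 × 329 = −52969 J.
At constant T, ΔS = Q_rev/T = −52969 / 273.1 = -194 J/K.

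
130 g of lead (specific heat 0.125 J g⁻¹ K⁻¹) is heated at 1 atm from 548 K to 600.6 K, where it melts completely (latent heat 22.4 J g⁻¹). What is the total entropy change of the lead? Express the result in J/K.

ΔS = 6.34 J/K

Warming step: ΔS₁ = m c ln(T_tr/T_i) = 130 × 0.125 × ln(600.6/548) = 1.489 J/K.
Phase change: ΔS₂ = +mL/T_tr = 130 × 22.4 / 600.6 = 4.848 J/K.
ΔS_total = (1.489) + (4.848) = 6.34 J/K.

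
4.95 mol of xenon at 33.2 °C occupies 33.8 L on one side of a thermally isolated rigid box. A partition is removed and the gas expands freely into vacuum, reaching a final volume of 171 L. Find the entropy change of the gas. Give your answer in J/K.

ΔS_gas = 66.7 J/K

No heat is exchanged and no work is done, so the ideal-gas temperature stays constant.
Entropy is a state function; using a reversible isothermal path, ΔS_gas = nR ln(V₂/V₁) = 4.95 × 8.314 × ln(171/33.8) = 66.7 J/K.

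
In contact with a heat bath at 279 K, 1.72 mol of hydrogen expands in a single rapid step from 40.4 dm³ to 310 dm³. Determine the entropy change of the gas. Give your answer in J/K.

Entropy is a state function, so ΔS_gas depends only on the end states.
For an isothermal ideal gas ΔS_gas = nR ln(V₂/V₁) = 1.72 × 8.314 × ln(310/40.4) = 29.1 J/K.

ΔS_gas = 29.1 J/K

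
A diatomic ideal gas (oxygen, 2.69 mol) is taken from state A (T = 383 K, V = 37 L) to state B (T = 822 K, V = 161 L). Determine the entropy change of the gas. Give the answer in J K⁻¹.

ΔS = 75.6 J/K

Entropy is a state function: ΔS = nC_V ln(T₂/T₁) + nR ln(V₂/V₁), with C_V = 5R/2 = 20.79 J mol⁻¹ K⁻¹ for a diatomic ideal gas.
ΔS = 2.69 × [20.79 × ln(822/383) + 8.314 × ln(161/37)] = 75.6 J/K.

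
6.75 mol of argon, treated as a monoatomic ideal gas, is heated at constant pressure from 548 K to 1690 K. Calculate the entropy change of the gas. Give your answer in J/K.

ΔS = 158 J/K

At constant pressure, ΔS = nC_p ln(T₂/T₁) with C_p = 5R/2 = 20.79 J mol⁻¹ K⁻¹.
ΔS = 6.75 × 20.79 × ln(1690/548) = 158 J/K.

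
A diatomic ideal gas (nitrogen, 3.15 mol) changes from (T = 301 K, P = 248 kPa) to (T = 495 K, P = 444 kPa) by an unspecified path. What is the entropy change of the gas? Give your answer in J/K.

ΔS = nC_p ln(T₂/T₁) − nR ln(P₂/P₁), with C_p = 7R/2 = 29.1 J mol⁻¹ K⁻¹ for a diatomic ideal gas.
ΔS = 3.15 × [29.1 × ln(495/301) − 8.314 × ln(444/248)] = 30.3 J/K.

ΔS = 30.3 J/K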